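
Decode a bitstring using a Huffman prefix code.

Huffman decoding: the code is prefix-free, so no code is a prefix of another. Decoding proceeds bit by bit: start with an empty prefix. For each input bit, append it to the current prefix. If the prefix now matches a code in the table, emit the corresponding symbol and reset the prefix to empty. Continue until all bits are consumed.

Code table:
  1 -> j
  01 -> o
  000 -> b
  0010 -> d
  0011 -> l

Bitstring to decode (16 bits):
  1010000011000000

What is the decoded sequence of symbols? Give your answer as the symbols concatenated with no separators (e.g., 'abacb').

Bit 0: prefix='1' -> emit 'j', reset
Bit 1: prefix='0' (no match yet)
Bit 2: prefix='01' -> emit 'o', reset
Bit 3: prefix='0' (no match yet)
Bit 4: prefix='00' (no match yet)
Bit 5: prefix='000' -> emit 'b', reset
Bit 6: prefix='0' (no match yet)
Bit 7: prefix='00' (no match yet)
Bit 8: prefix='001' (no match yet)
Bit 9: prefix='0011' -> emit 'l', reset
Bit 10: prefix='0' (no match yet)
Bit 11: prefix='00' (no match yet)
Bit 12: prefix='000' -> emit 'b', reset
Bit 13: prefix='0' (no match yet)
Bit 14: prefix='00' (no match yet)
Bit 15: prefix='000' -> emit 'b', reset

Answer: joblbb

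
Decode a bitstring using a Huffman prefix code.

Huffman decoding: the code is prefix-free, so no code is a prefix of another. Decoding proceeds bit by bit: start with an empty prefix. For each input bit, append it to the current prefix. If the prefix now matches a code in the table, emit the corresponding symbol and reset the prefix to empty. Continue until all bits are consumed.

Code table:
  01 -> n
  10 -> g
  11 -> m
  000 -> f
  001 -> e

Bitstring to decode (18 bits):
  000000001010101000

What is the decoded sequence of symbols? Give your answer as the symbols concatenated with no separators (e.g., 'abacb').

Answer: ffennnf

Derivation:
Bit 0: prefix='0' (no match yet)
Bit 1: prefix='00' (no match yet)
Bit 2: prefix='000' -> emit 'f', reset
Bit 3: prefix='0' (no match yet)
Bit 4: prefix='00' (no match yet)
Bit 5: prefix='000' -> emit 'f', reset
Bit 6: prefix='0' (no match yet)
Bit 7: prefix='00' (no match yet)
Bit 8: prefix='001' -> emit 'e', reset
Bit 9: prefix='0' (no match yet)
Bit 10: prefix='01' -> emit 'n', reset
Bit 11: prefix='0' (no match yet)
Bit 12: prefix='01' -> emit 'n', reset
Bit 13: prefix='0' (no match yet)
Bit 14: prefix='01' -> emit 'n', reset
Bit 15: prefix='0' (no match yet)
Bit 16: prefix='00' (no match yet)
Bit 17: prefix='000' -> emit 'f', reset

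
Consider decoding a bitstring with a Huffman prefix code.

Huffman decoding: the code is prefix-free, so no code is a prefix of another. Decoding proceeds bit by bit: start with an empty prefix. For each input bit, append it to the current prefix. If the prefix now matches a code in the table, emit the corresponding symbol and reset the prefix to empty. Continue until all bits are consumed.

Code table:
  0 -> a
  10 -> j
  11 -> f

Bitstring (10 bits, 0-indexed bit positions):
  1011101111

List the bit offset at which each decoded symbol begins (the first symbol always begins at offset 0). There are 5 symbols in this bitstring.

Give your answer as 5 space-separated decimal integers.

Bit 0: prefix='1' (no match yet)
Bit 1: prefix='10' -> emit 'j', reset
Bit 2: prefix='1' (no match yet)
Bit 3: prefix='11' -> emit 'f', reset
Bit 4: prefix='1' (no match yet)
Bit 5: prefix='10' -> emit 'j', reset
Bit 6: prefix='1' (no match yet)
Bit 7: prefix='11' -> emit 'f', reset
Bit 8: prefix='1' (no match yet)
Bit 9: prefix='11' -> emit 'f', reset

Answer: 0 2 4 6 8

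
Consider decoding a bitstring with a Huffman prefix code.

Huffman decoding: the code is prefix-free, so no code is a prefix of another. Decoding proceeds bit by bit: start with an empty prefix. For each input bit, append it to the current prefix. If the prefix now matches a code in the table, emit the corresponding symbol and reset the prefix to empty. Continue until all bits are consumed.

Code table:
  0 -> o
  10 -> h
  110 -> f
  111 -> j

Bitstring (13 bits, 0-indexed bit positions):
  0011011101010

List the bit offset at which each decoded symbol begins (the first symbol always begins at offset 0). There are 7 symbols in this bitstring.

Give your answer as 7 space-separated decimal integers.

Bit 0: prefix='0' -> emit 'o', reset
Bit 1: prefix='0' -> emit 'o', reset
Bit 2: prefix='1' (no match yet)
Bit 3: prefix='11' (no match yet)
Bit 4: prefix='110' -> emit 'f', reset
Bit 5: prefix='1' (no match yet)
Bit 6: prefix='11' (no match yet)
Bit 7: prefix='111' -> emit 'j', reset
Bit 8: prefix='0' -> emit 'o', reset
Bit 9: prefix='1' (no match yet)
Bit 10: prefix='10' -> emit 'h', reset
Bit 11: prefix='1' (no match yet)
Bit 12: prefix='10' -> emit 'h', reset

Answer: 0 1 2 5 8 9 11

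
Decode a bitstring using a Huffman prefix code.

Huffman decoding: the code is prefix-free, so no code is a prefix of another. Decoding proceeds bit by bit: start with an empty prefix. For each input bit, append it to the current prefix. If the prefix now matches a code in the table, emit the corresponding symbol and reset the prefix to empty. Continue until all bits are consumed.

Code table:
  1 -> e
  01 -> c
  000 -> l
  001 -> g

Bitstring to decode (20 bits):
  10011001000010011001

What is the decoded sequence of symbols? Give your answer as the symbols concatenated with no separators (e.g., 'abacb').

Bit 0: prefix='1' -> emit 'e', reset
Bit 1: prefix='0' (no match yet)
Bit 2: prefix='00' (no match yet)
Bit 3: prefix='001' -> emit 'g', reset
Bit 4: prefix='1' -> emit 'e', reset
Bit 5: prefix='0' (no match yet)
Bit 6: prefix='00' (no match yet)
Bit 7: prefix='001' -> emit 'g', reset
Bit 8: prefix='0' (no match yet)
Bit 9: prefix='00' (no match yet)
Bit 10: prefix='000' -> emit 'l', reset
Bit 11: prefix='0' (no match yet)
Bit 12: prefix='01' -> emit 'c', reset
Bit 13: prefix='0' (no match yet)
Bit 14: prefix='00' (no match yet)
Bit 15: prefix='001' -> emit 'g', reset
Bit 16: prefix='1' -> emit 'e', reset
Bit 17: prefix='0' (no match yet)
Bit 18: prefix='00' (no match yet)
Bit 19: prefix='001' -> emit 'g', reset

Answer: egeglcgeg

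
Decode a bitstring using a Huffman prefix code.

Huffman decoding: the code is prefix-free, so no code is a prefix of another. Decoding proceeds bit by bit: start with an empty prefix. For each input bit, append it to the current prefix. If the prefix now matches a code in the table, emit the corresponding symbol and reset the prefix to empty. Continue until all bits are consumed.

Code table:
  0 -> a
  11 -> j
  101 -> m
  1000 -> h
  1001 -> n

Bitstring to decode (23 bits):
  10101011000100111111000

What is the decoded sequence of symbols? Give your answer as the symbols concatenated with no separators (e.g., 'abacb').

Bit 0: prefix='1' (no match yet)
Bit 1: prefix='10' (no match yet)
Bit 2: prefix='101' -> emit 'm', reset
Bit 3: prefix='0' -> emit 'a', reset
Bit 4: prefix='1' (no match yet)
Bit 5: prefix='10' (no match yet)
Bit 6: prefix='101' -> emit 'm', reset
Bit 7: prefix='1' (no match yet)
Bit 8: prefix='10' (no match yet)
Bit 9: prefix='100' (no match yet)
Bit 10: prefix='1000' -> emit 'h', reset
Bit 11: prefix='1' (no match yet)
Bit 12: prefix='10' (no match yet)
Bit 13: prefix='100' (no match yet)
Bit 14: prefix='1001' -> emit 'n', reset
Bit 15: prefix='1' (no match yet)
Bit 16: prefix='11' -> emit 'j', reset
Bit 17: prefix='1' (no match yet)
Bit 18: prefix='11' -> emit 'j', reset
Bit 19: prefix='1' (no match yet)
Bit 20: prefix='10' (no match yet)
Bit 21: prefix='100' (no match yet)
Bit 22: prefix='1000' -> emit 'h', reset

Answer: mamhnjjh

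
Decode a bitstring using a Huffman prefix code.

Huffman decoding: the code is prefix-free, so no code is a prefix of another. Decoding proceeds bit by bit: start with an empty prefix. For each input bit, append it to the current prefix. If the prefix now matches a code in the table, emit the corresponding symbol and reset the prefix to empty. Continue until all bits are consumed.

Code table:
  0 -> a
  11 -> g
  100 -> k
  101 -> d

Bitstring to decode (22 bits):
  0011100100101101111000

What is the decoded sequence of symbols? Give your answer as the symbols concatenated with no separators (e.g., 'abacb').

Answer: aagkkddgka

Derivation:
Bit 0: prefix='0' -> emit 'a', reset
Bit 1: prefix='0' -> emit 'a', reset
Bit 2: prefix='1' (no match yet)
Bit 3: prefix='11' -> emit 'g', reset
Bit 4: prefix='1' (no match yet)
Bit 5: prefix='10' (no match yet)
Bit 6: prefix='100' -> emit 'k', reset
Bit 7: prefix='1' (no match yet)
Bit 8: prefix='10' (no match yet)
Bit 9: prefix='100' -> emit 'k', reset
Bit 10: prefix='1' (no match yet)
Bit 11: prefix='10' (no match yet)
Bit 12: prefix='101' -> emit 'd', reset
Bit 13: prefix='1' (no match yet)
Bit 14: prefix='10' (no match yet)
Bit 15: prefix='101' -> emit 'd', reset
Bit 16: prefix='1' (no match yet)
Bit 17: prefix='11' -> emit 'g', reset
Bit 18: prefix='1' (no match yet)
Bit 19: prefix='10' (no match yet)
Bit 20: prefix='100' -> emit 'k', reset
Bit 21: prefix='0' -> emit 'a', reset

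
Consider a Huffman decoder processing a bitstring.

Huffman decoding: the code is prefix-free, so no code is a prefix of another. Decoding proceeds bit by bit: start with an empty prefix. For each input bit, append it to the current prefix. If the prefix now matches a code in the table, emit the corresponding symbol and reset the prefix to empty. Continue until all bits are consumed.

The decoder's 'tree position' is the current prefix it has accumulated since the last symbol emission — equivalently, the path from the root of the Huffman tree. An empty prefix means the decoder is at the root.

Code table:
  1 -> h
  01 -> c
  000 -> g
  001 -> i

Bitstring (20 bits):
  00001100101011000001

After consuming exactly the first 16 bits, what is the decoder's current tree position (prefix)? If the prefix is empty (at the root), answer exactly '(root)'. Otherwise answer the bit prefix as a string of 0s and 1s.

Answer: 00

Derivation:
Bit 0: prefix='0' (no match yet)
Bit 1: prefix='00' (no match yet)
Bit 2: prefix='000' -> emit 'g', reset
Bit 3: prefix='0' (no match yet)
Bit 4: prefix='01' -> emit 'c', reset
Bit 5: prefix='1' -> emit 'h', reset
Bit 6: prefix='0' (no match yet)
Bit 7: prefix='00' (no match yet)
Bit 8: prefix='001' -> emit 'i', reset
Bit 9: prefix='0' (no match yet)
Bit 10: prefix='01' -> emit 'c', reset
Bit 11: prefix='0' (no match yet)
Bit 12: prefix='01' -> emit 'c', reset
Bit 13: prefix='1' -> emit 'h', reset
Bit 14: prefix='0' (no match yet)
Bit 15: prefix='00' (no match yet)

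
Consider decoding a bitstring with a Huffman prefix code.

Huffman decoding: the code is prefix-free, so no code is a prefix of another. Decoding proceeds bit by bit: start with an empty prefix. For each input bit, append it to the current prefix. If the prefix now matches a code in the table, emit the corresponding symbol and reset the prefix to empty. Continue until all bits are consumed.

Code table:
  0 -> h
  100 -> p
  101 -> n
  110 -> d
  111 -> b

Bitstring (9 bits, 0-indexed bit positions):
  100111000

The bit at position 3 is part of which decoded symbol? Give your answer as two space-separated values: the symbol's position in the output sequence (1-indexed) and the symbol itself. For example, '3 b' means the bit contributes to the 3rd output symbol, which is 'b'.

Answer: 2 b

Derivation:
Bit 0: prefix='1' (no match yet)
Bit 1: prefix='10' (no match yet)
Bit 2: prefix='100' -> emit 'p', reset
Bit 3: prefix='1' (no match yet)
Bit 4: prefix='11' (no match yet)
Bit 5: prefix='111' -> emit 'b', reset
Bit 6: prefix='0' -> emit 'h', reset
Bit 7: prefix='0' -> emit 'h', reset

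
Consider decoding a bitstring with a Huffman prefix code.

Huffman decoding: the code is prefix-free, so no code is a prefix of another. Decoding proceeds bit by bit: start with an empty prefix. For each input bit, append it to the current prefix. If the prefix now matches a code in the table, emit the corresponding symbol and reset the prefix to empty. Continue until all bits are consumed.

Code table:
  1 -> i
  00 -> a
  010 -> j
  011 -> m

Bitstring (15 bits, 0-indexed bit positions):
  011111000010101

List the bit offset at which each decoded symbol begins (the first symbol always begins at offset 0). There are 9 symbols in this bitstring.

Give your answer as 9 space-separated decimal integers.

Bit 0: prefix='0' (no match yet)
Bit 1: prefix='01' (no match yet)
Bit 2: prefix='011' -> emit 'm', reset
Bit 3: prefix='1' -> emit 'i', reset
Bit 4: prefix='1' -> emit 'i', reset
Bit 5: prefix='1' -> emit 'i', reset
Bit 6: prefix='0' (no match yet)
Bit 7: prefix='00' -> emit 'a', reset
Bit 8: prefix='0' (no match yet)
Bit 9: prefix='00' -> emit 'a', reset
Bit 10: prefix='1' -> emit 'i', reset
Bit 11: prefix='0' (no match yet)
Bit 12: prefix='01' (no match yet)
Bit 13: prefix='010' -> emit 'j', reset
Bit 14: prefix='1' -> emit 'i', reset

Answer: 0 3 4 5 6 8 10 11 14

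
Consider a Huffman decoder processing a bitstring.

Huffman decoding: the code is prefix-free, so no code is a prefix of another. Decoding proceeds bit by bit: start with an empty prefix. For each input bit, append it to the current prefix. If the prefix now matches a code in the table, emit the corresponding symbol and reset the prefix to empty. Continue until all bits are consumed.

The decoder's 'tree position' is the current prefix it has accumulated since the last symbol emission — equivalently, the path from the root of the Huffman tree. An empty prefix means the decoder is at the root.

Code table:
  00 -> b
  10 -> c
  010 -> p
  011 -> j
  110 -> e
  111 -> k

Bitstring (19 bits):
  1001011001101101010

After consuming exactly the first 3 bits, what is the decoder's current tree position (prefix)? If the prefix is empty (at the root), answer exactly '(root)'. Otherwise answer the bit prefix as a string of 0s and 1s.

Bit 0: prefix='1' (no match yet)
Bit 1: prefix='10' -> emit 'c', reset
Bit 2: prefix='0' (no match yet)

Answer: 0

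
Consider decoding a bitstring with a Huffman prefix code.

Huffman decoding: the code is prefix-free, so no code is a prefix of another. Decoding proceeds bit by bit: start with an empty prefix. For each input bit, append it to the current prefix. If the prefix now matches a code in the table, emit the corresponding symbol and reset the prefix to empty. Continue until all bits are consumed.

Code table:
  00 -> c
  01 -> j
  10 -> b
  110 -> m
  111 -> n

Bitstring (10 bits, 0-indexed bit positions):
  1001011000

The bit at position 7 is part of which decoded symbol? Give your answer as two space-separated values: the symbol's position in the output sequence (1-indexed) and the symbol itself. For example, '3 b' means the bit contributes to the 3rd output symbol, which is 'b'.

Bit 0: prefix='1' (no match yet)
Bit 1: prefix='10' -> emit 'b', reset
Bit 2: prefix='0' (no match yet)
Bit 3: prefix='01' -> emit 'j', reset
Bit 4: prefix='0' (no match yet)
Bit 5: prefix='01' -> emit 'j', reset
Bit 6: prefix='1' (no match yet)
Bit 7: prefix='10' -> emit 'b', reset
Bit 8: prefix='0' (no match yet)
Bit 9: prefix='00' -> emit 'c', reset

Answer: 4 b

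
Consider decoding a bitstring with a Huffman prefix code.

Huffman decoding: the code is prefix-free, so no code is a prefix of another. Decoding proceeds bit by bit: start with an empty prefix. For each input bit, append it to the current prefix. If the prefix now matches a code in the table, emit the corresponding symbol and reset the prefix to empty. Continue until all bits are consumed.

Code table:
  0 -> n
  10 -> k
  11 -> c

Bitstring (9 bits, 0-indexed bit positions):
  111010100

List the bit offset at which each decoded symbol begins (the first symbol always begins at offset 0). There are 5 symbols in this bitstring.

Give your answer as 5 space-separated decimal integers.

Answer: 0 2 4 6 8

Derivation:
Bit 0: prefix='1' (no match yet)
Bit 1: prefix='11' -> emit 'c', reset
Bit 2: prefix='1' (no match yet)
Bit 3: prefix='10' -> emit 'k', reset
Bit 4: prefix='1' (no match yet)
Bit 5: prefix='10' -> emit 'k', reset
Bit 6: prefix='1' (no match yet)
Bit 7: prefix='10' -> emit 'k', reset
Bit 8: prefix='0' -> emit 'n', reset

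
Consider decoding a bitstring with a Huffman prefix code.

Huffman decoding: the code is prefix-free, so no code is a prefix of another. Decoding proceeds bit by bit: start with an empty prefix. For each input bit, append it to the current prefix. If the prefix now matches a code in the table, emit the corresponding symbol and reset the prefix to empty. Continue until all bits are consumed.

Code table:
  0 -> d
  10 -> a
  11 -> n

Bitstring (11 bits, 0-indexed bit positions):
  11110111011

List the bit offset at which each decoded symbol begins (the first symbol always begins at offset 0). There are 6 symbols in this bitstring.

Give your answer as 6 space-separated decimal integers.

Bit 0: prefix='1' (no match yet)
Bit 1: prefix='11' -> emit 'n', reset
Bit 2: prefix='1' (no match yet)
Bit 3: prefix='11' -> emit 'n', reset
Bit 4: prefix='0' -> emit 'd', reset
Bit 5: prefix='1' (no match yet)
Bit 6: prefix='11' -> emit 'n', reset
Bit 7: prefix='1' (no match yet)
Bit 8: prefix='10' -> emit 'a', reset
Bit 9: prefix='1' (no match yet)
Bit 10: prefix='11' -> emit 'n', reset

Answer: 0 2 4 5 7 9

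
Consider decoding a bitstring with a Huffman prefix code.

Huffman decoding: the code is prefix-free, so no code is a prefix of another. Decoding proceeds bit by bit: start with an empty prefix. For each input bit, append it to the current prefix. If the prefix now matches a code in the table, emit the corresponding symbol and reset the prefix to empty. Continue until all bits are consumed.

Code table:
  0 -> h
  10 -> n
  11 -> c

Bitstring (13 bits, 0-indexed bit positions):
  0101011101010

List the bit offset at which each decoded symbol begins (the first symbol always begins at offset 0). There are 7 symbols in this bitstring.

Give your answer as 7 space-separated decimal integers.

Bit 0: prefix='0' -> emit 'h', reset
Bit 1: prefix='1' (no match yet)
Bit 2: prefix='10' -> emit 'n', reset
Bit 3: prefix='1' (no match yet)
Bit 4: prefix='10' -> emit 'n', reset
Bit 5: prefix='1' (no match yet)
Bit 6: prefix='11' -> emit 'c', reset
Bit 7: prefix='1' (no match yet)
Bit 8: prefix='10' -> emit 'n', reset
Bit 9: prefix='1' (no match yet)
Bit 10: prefix='10' -> emit 'n', reset
Bit 11: prefix='1' (no match yet)
Bit 12: prefix='10' -> emit 'n', reset

Answer: 0 1 3 5 7 9 11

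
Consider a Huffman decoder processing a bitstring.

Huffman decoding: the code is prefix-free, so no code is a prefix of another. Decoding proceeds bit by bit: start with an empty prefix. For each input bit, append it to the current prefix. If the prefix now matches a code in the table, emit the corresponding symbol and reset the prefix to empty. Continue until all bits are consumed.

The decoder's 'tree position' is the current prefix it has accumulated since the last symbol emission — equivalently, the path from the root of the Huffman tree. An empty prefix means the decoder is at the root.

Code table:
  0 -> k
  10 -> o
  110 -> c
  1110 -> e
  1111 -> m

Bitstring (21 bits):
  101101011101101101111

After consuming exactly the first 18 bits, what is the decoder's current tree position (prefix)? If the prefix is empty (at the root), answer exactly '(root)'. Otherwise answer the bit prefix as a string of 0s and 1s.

Answer: 1

Derivation:
Bit 0: prefix='1' (no match yet)
Bit 1: prefix='10' -> emit 'o', reset
Bit 2: prefix='1' (no match yet)
Bit 3: prefix='11' (no match yet)
Bit 4: prefix='110' -> emit 'c', reset
Bit 5: prefix='1' (no match yet)
Bit 6: prefix='10' -> emit 'o', reset
Bit 7: prefix='1' (no match yet)
Bit 8: prefix='11' (no match yet)
Bit 9: prefix='111' (no match yet)
Bit 10: prefix='1110' -> emit 'e', reset
Bit 11: prefix='1' (no match yet)
Bit 12: prefix='11' (no match yet)
Bit 13: prefix='110' -> emit 'c', reset
Bit 14: prefix='1' (no match yet)
Bit 15: prefix='11' (no match yet)
Bit 16: prefix='110' -> emit 'c', reset
Bit 17: prefix='1' (no match yet)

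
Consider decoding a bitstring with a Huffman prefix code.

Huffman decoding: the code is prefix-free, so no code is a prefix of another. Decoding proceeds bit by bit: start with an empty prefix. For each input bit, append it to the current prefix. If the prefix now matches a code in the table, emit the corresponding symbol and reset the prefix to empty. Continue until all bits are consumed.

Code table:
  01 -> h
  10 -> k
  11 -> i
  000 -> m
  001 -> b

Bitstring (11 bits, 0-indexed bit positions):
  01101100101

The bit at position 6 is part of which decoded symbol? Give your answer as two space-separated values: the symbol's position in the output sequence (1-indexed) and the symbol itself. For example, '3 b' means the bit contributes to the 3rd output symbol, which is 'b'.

Bit 0: prefix='0' (no match yet)
Bit 1: prefix='01' -> emit 'h', reset
Bit 2: prefix='1' (no match yet)
Bit 3: prefix='10' -> emit 'k', reset
Bit 4: prefix='1' (no match yet)
Bit 5: prefix='11' -> emit 'i', reset
Bit 6: prefix='0' (no match yet)
Bit 7: prefix='00' (no match yet)
Bit 8: prefix='001' -> emit 'b', reset
Bit 9: prefix='0' (no match yet)
Bit 10: prefix='01' -> emit 'h', reset

Answer: 4 b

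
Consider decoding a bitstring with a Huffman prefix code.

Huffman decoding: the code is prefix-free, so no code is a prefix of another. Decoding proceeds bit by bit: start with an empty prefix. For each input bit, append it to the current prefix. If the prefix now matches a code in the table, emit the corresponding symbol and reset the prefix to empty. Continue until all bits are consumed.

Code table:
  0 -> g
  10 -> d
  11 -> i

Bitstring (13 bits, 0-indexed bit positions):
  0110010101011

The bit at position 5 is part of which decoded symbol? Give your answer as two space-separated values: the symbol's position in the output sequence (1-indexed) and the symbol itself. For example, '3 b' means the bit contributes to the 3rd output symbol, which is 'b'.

Bit 0: prefix='0' -> emit 'g', reset
Bit 1: prefix='1' (no match yet)
Bit 2: prefix='11' -> emit 'i', reset
Bit 3: prefix='0' -> emit 'g', reset
Bit 4: prefix='0' -> emit 'g', reset
Bit 5: prefix='1' (no match yet)
Bit 6: prefix='10' -> emit 'd', reset
Bit 7: prefix='1' (no match yet)
Bit 8: prefix='10' -> emit 'd', reset
Bit 9: prefix='1' (no match yet)

Answer: 5 d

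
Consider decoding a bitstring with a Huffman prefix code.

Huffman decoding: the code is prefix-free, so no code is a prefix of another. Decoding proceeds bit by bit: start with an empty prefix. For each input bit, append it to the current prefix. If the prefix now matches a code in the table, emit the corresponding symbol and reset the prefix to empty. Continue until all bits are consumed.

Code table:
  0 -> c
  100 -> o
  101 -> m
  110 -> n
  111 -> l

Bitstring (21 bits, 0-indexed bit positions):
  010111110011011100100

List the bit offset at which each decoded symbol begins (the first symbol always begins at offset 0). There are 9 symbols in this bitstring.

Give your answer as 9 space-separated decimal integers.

Answer: 0 1 4 7 10 13 16 17 18

Derivation:
Bit 0: prefix='0' -> emit 'c', reset
Bit 1: prefix='1' (no match yet)
Bit 2: prefix='10' (no match yet)
Bit 3: prefix='101' -> emit 'm', reset
Bit 4: prefix='1' (no match yet)
Bit 5: prefix='11' (no match yet)
Bit 6: prefix='111' -> emit 'l', reset
Bit 7: prefix='1' (no match yet)
Bit 8: prefix='10' (no match yet)
Bit 9: prefix='100' -> emit 'o', reset
Bit 10: prefix='1' (no match yet)
Bit 11: prefix='11' (no match yet)
Bit 12: prefix='110' -> emit 'n', reset
Bit 13: prefix='1' (no match yet)
Bit 14: prefix='11' (no match yet)
Bit 15: prefix='111' -> emit 'l', reset
Bit 16: prefix='0' -> emit 'c', reset
Bit 17: prefix='0' -> emit 'c', reset
Bit 18: prefix='1' (no match yet)
Bit 19: prefix='10' (no match yet)
Bit 20: prefix='100' -> emit 'o', reset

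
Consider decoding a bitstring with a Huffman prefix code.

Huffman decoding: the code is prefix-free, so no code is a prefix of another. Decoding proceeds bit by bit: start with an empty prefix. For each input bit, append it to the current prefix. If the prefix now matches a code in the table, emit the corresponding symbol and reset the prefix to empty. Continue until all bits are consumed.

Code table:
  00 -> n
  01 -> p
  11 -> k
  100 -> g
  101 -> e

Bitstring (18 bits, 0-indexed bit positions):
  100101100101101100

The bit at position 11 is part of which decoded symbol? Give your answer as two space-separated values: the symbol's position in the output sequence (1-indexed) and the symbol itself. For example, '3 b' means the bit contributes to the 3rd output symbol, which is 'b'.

Bit 0: prefix='1' (no match yet)
Bit 1: prefix='10' (no match yet)
Bit 2: prefix='100' -> emit 'g', reset
Bit 3: prefix='1' (no match yet)
Bit 4: prefix='10' (no match yet)
Bit 5: prefix='101' -> emit 'e', reset
Bit 6: prefix='1' (no match yet)
Bit 7: prefix='10' (no match yet)
Bit 8: prefix='100' -> emit 'g', reset
Bit 9: prefix='1' (no match yet)
Bit 10: prefix='10' (no match yet)
Bit 11: prefix='101' -> emit 'e', reset
Bit 12: prefix='1' (no match yet)
Bit 13: prefix='10' (no match yet)
Bit 14: prefix='101' -> emit 'e', reset
Bit 15: prefix='1' (no match yet)

Answer: 4 e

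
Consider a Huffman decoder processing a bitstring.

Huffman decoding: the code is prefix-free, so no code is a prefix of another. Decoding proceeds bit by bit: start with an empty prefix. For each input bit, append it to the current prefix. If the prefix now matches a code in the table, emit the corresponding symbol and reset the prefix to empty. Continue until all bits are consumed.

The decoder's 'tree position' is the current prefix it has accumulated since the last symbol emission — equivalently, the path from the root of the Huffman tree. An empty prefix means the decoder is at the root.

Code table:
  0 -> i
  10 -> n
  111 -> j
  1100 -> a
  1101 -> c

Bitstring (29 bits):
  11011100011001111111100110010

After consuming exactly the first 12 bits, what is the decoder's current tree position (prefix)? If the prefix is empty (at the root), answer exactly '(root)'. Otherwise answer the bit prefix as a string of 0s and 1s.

Answer: 110

Derivation:
Bit 0: prefix='1' (no match yet)
Bit 1: prefix='11' (no match yet)
Bit 2: prefix='110' (no match yet)
Bit 3: prefix='1101' -> emit 'c', reset
Bit 4: prefix='1' (no match yet)
Bit 5: prefix='11' (no match yet)
Bit 6: prefix='110' (no match yet)
Bit 7: prefix='1100' -> emit 'a', reset
Bit 8: prefix='0' -> emit 'i', reset
Bit 9: prefix='1' (no match yet)
Bit 10: prefix='11' (no match yet)
Bit 11: prefix='110' (no match yet)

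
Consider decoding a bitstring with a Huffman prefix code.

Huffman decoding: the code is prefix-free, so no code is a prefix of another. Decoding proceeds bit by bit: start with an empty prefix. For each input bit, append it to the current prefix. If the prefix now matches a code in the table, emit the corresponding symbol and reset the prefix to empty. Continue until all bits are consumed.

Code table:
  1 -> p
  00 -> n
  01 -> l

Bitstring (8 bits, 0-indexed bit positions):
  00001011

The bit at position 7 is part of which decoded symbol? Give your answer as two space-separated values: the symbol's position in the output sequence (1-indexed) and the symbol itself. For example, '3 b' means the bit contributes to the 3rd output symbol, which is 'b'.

Bit 0: prefix='0' (no match yet)
Bit 1: prefix='00' -> emit 'n', reset
Bit 2: prefix='0' (no match yet)
Bit 3: prefix='00' -> emit 'n', reset
Bit 4: prefix='1' -> emit 'p', reset
Bit 5: prefix='0' (no match yet)
Bit 6: prefix='01' -> emit 'l', reset
Bit 7: prefix='1' -> emit 'p', reset

Answer: 5 p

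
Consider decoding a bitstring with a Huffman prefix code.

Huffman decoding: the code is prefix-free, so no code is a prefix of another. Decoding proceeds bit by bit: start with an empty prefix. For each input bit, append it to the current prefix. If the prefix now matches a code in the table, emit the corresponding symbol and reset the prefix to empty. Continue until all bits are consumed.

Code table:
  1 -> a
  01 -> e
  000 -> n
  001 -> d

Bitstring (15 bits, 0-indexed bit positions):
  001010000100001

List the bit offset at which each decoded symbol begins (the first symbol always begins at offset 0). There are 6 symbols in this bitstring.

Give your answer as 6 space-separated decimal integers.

Answer: 0 3 5 8 10 13

Derivation:
Bit 0: prefix='0' (no match yet)
Bit 1: prefix='00' (no match yet)
Bit 2: prefix='001' -> emit 'd', reset
Bit 3: prefix='0' (no match yet)
Bit 4: prefix='01' -> emit 'e', reset
Bit 5: prefix='0' (no match yet)
Bit 6: prefix='00' (no match yet)
Bit 7: prefix='000' -> emit 'n', reset
Bit 8: prefix='0' (no match yet)
Bit 9: prefix='01' -> emit 'e', reset
Bit 10: prefix='0' (no match yet)
Bit 11: prefix='00' (no match yet)
Bit 12: prefix='000' -> emit 'n', reset
Bit 13: prefix='0' (no match yet)
Bit 14: prefix='01' -> emit 'e', reset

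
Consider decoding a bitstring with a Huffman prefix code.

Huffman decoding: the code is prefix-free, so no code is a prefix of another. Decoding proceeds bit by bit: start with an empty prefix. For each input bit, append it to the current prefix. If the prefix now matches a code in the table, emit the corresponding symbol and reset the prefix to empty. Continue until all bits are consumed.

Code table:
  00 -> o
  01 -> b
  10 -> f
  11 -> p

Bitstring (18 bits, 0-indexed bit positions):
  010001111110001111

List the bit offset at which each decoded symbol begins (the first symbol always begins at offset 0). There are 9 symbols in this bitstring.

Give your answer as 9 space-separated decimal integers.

Bit 0: prefix='0' (no match yet)
Bit 1: prefix='01' -> emit 'b', reset
Bit 2: prefix='0' (no match yet)
Bit 3: prefix='00' -> emit 'o', reset
Bit 4: prefix='0' (no match yet)
Bit 5: prefix='01' -> emit 'b', reset
Bit 6: prefix='1' (no match yet)
Bit 7: prefix='11' -> emit 'p', reset
Bit 8: prefix='1' (no match yet)
Bit 9: prefix='11' -> emit 'p', reset
Bit 10: prefix='1' (no match yet)
Bit 11: prefix='10' -> emit 'f', reset
Bit 12: prefix='0' (no match yet)
Bit 13: prefix='00' -> emit 'o', reset
Bit 14: prefix='1' (no match yet)
Bit 15: prefix='11' -> emit 'p', reset
Bit 16: prefix='1' (no match yet)
Bit 17: prefix='11' -> emit 'p', reset

Answer: 0 2 4 6 8 10 12 14 16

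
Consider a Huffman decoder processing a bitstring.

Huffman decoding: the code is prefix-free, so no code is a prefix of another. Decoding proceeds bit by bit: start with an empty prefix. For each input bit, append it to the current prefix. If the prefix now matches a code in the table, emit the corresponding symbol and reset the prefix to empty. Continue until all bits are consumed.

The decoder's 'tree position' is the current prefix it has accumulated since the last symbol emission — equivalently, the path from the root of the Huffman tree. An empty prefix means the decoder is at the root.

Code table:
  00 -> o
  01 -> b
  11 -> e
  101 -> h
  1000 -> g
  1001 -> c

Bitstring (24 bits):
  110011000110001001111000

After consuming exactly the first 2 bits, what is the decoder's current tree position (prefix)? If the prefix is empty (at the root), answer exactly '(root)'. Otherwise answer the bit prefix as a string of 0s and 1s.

Answer: (root)

Derivation:
Bit 0: prefix='1' (no match yet)
Bit 1: prefix='11' -> emit 'e', reset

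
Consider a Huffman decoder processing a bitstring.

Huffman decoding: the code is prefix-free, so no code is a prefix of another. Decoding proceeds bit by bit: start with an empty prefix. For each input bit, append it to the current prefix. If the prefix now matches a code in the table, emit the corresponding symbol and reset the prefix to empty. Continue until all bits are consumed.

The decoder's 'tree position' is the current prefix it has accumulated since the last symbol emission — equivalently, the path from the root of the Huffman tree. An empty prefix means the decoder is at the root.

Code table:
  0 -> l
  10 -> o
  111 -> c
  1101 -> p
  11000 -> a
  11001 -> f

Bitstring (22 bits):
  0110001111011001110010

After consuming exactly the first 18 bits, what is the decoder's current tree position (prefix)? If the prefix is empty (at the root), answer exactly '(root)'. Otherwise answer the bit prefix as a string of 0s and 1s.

Answer: 11

Derivation:
Bit 0: prefix='0' -> emit 'l', reset
Bit 1: prefix='1' (no match yet)
Bit 2: prefix='11' (no match yet)
Bit 3: prefix='110' (no match yet)
Bit 4: prefix='1100' (no match yet)
Bit 5: prefix='11000' -> emit 'a', reset
Bit 6: prefix='1' (no match yet)
Bit 7: prefix='11' (no match yet)
Bit 8: prefix='111' -> emit 'c', reset
Bit 9: prefix='1' (no match yet)
Bit 10: prefix='10' -> emit 'o', reset
Bit 11: prefix='1' (no match yet)
Bit 12: prefix='11' (no match yet)
Bit 13: prefix='110' (no match yet)
Bit 14: prefix='1100' (no match yet)
Bit 15: prefix='11001' -> emit 'f', reset
Bit 16: prefix='1' (no match yet)
Bit 17: prefix='11' (no match yet)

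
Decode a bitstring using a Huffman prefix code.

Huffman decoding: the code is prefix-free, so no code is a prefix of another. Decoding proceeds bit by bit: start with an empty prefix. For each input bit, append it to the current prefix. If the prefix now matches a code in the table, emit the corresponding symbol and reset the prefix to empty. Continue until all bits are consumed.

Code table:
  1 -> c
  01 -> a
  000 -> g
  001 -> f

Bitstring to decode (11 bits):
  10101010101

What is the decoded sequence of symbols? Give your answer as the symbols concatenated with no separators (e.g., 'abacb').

Answer: caaaaa

Derivation:
Bit 0: prefix='1' -> emit 'c', reset
Bit 1: prefix='0' (no match yet)
Bit 2: prefix='01' -> emit 'a', reset
Bit 3: prefix='0' (no match yet)
Bit 4: prefix='01' -> emit 'a', reset
Bit 5: prefix='0' (no match yet)
Bit 6: prefix='01' -> emit 'a', reset
Bit 7: prefix='0' (no match yet)
Bit 8: prefix='01' -> emit 'a', reset
Bit 9: prefix='0' (no match yet)
Bit 10: prefix='01' -> emit 'a', reset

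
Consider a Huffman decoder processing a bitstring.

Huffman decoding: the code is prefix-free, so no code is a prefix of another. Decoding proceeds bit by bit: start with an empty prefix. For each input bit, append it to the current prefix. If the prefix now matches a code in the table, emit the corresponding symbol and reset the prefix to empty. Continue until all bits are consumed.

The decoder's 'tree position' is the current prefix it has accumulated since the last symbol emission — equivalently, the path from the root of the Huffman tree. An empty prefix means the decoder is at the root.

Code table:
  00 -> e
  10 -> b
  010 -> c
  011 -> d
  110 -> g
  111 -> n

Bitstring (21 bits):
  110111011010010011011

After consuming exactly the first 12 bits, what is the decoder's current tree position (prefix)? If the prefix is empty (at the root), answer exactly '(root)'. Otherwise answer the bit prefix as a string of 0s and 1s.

Answer: (root)

Derivation:
Bit 0: prefix='1' (no match yet)
Bit 1: prefix='11' (no match yet)
Bit 2: prefix='110' -> emit 'g', reset
Bit 3: prefix='1' (no match yet)
Bit 4: prefix='11' (no match yet)
Bit 5: prefix='111' -> emit 'n', reset
Bit 6: prefix='0' (no match yet)
Bit 7: prefix='01' (no match yet)
Bit 8: prefix='011' -> emit 'd', reset
Bit 9: prefix='0' (no match yet)
Bit 10: prefix='01' (no match yet)
Bit 11: prefix='010' -> emit 'c', reset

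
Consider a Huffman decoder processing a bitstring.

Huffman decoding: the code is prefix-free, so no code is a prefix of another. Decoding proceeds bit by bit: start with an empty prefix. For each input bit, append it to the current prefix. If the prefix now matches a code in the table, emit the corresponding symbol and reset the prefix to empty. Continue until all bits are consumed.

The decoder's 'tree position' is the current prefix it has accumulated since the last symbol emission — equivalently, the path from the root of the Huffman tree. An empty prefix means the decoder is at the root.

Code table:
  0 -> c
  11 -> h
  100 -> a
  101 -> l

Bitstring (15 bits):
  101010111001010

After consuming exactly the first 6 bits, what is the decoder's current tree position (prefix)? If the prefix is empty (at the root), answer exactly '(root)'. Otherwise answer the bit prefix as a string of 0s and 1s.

Answer: 10

Derivation:
Bit 0: prefix='1' (no match yet)
Bit 1: prefix='10' (no match yet)
Bit 2: prefix='101' -> emit 'l', reset
Bit 3: prefix='0' -> emit 'c', reset
Bit 4: prefix='1' (no match yet)
Bit 5: prefix='10' (no match yet)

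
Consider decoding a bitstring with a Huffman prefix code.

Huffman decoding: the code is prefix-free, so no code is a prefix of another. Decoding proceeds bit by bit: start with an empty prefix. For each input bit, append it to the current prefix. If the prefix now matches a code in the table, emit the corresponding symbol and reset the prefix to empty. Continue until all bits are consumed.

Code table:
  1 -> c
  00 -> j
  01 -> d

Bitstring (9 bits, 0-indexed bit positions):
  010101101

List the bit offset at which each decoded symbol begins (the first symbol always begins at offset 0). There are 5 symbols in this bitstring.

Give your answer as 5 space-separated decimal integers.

Bit 0: prefix='0' (no match yet)
Bit 1: prefix='01' -> emit 'd', reset
Bit 2: prefix='0' (no match yet)
Bit 3: prefix='01' -> emit 'd', reset
Bit 4: prefix='0' (no match yet)
Bit 5: prefix='01' -> emit 'd', reset
Bit 6: prefix='1' -> emit 'c', reset
Bit 7: prefix='0' (no match yet)
Bit 8: prefix='01' -> emit 'd', reset

Answer: 0 2 4 6 7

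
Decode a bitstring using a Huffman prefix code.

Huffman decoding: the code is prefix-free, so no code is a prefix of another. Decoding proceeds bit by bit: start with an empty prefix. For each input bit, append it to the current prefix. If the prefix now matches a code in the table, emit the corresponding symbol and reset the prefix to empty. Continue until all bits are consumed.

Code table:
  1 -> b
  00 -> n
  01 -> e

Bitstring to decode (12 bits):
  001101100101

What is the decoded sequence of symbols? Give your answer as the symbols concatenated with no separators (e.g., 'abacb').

Bit 0: prefix='0' (no match yet)
Bit 1: prefix='00' -> emit 'n', reset
Bit 2: prefix='1' -> emit 'b', reset
Bit 3: prefix='1' -> emit 'b', reset
Bit 4: prefix='0' (no match yet)
Bit 5: prefix='01' -> emit 'e', reset
Bit 6: prefix='1' -> emit 'b', reset
Bit 7: prefix='0' (no match yet)
Bit 8: prefix='00' -> emit 'n', reset
Bit 9: prefix='1' -> emit 'b', reset
Bit 10: prefix='0' (no match yet)
Bit 11: prefix='01' -> emit 'e', reset

Answer: nbbebnbe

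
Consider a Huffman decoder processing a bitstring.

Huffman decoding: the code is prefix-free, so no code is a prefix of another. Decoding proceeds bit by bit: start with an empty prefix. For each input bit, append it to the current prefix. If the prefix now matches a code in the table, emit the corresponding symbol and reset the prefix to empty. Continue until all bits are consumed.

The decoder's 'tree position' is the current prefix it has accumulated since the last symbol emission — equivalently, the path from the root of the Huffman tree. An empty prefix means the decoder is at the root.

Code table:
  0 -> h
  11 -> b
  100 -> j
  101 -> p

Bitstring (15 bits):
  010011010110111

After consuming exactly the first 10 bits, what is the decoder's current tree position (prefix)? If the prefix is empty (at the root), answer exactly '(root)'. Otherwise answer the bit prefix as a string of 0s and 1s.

Bit 0: prefix='0' -> emit 'h', reset
Bit 1: prefix='1' (no match yet)
Bit 2: prefix='10' (no match yet)
Bit 3: prefix='100' -> emit 'j', reset
Bit 4: prefix='1' (no match yet)
Bit 5: prefix='11' -> emit 'b', reset
Bit 6: prefix='0' -> emit 'h', reset
Bit 7: prefix='1' (no match yet)
Bit 8: prefix='10' (no match yet)
Bit 9: prefix='101' -> emit 'p', reset

Answer: (root)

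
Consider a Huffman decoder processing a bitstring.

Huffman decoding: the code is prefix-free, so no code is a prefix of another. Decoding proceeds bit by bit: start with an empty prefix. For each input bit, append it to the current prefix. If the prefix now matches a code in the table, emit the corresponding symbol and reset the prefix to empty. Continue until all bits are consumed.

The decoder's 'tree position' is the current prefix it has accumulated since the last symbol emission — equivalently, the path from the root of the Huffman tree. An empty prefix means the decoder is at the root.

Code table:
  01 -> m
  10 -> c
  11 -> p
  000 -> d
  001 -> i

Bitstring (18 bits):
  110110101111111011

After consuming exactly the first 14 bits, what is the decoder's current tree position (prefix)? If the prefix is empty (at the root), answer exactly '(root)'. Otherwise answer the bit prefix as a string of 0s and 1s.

Answer: (root)

Derivation:
Bit 0: prefix='1' (no match yet)
Bit 1: prefix='11' -> emit 'p', reset
Bit 2: prefix='0' (no match yet)
Bit 3: prefix='01' -> emit 'm', reset
Bit 4: prefix='1' (no match yet)
Bit 5: prefix='10' -> emit 'c', reset
Bit 6: prefix='1' (no match yet)
Bit 7: prefix='10' -> emit 'c', reset
Bit 8: prefix='1' (no match yet)
Bit 9: prefix='11' -> emit 'p', reset
Bit 10: prefix='1' (no match yet)
Bit 11: prefix='11' -> emit 'p', reset
Bit 12: prefix='1' (no match yet)
Bit 13: prefix='11' -> emit 'p', reset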